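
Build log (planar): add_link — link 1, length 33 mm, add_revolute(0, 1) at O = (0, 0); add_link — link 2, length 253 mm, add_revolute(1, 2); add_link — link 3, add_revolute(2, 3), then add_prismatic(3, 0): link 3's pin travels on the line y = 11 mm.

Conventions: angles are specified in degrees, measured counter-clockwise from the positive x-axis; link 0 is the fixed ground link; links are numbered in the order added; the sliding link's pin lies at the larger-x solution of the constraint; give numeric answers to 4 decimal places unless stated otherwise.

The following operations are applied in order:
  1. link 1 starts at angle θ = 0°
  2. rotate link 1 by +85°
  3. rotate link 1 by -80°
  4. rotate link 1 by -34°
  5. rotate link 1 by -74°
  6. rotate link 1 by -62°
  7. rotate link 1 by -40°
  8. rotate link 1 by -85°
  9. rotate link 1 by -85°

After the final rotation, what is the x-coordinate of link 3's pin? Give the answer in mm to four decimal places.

geometry: r = 33 mm, L = 253 mm, e = 11 mm; θ starts at 0°
rotate link 1 by +85°: θ ← 0° +85° = 85°
rotate link 1 by -80°: θ ← 85° -80° = 5°
rotate link 1 by -34°: θ ← 5° -34° = -29°
rotate link 1 by -74°: θ ← -29° -74° = -103°
rotate link 1 by -62°: θ ← -103° -62° = -165°
rotate link 1 by -40°: θ ← -165° -40° = -205°
rotate link 1 by -85°: θ ← -205° -85° = -290°
rotate link 1 by -85°: θ ← -290° -85° = -375°
crank pin P = (r cos θ, r sin θ) = (31.875552, -8.541028)
h = r sin θ − e = -8.541028 − 11 = -19.541028
x = r cos θ + √(L² − h²) = 31.875552 + 252.244223 = 284.119776

284.1198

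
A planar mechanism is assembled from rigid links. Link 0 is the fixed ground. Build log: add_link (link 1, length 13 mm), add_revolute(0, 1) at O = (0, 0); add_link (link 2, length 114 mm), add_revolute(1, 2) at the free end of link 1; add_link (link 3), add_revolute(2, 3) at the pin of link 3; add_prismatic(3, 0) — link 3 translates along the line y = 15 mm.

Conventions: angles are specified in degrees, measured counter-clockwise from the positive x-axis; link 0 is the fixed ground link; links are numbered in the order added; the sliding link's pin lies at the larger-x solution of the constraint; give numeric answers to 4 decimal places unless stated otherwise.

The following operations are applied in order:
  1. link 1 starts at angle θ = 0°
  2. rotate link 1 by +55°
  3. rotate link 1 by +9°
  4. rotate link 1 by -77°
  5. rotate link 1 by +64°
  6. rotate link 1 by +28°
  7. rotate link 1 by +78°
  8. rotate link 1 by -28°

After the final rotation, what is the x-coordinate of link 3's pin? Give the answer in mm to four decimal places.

geometry: r = 13 mm, L = 114 mm, e = 15 mm; θ starts at 0°
rotate link 1 by +55°: θ ← 0° +55° = 55°
rotate link 1 by +9°: θ ← 55° +9° = 64°
rotate link 1 by -77°: θ ← 64° -77° = -13°
rotate link 1 by +64°: θ ← -13° +64° = 51°
rotate link 1 by +28°: θ ← 51° +28° = 79°
rotate link 1 by +78°: θ ← 79° +78° = 157°
rotate link 1 by -28°: θ ← 157° -28° = 129°
crank pin P = (r cos θ, r sin θ) = (-8.181165, 10.102897)
h = r sin θ − e = 10.102897 − 15 = -4.897103
x = r cos θ + √(L² − h²) = -8.181165 + 113.894769 = 105.713604

105.7136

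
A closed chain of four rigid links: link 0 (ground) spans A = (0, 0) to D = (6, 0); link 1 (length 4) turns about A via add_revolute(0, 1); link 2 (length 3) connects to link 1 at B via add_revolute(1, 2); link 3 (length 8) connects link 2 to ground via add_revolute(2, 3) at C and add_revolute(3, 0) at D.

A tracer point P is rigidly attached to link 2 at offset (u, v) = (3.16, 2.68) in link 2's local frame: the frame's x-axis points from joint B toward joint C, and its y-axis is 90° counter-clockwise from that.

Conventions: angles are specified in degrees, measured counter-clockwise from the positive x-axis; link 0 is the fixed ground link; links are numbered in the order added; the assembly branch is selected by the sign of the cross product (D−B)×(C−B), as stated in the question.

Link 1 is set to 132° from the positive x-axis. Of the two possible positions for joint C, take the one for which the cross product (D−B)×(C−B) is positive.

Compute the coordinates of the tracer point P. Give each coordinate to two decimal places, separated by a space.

A=(0,0), D=(6.00,0)
B = A + 4.00·(cos132°, sin132°) = (-2.6765, 2.9726)
|BD| = 9.1716
circle(B,3.00) ∩ circle(D,8.00): a=1.5874, h=2.5456
  candidates: C₊=(-0.3497,4.8663) cross=23.347; C₋=(-1.9998,0.0499) cross=-23.347
  branch + wants cross > 0 → take C=(-0.3497,4.8663) (cross=23.347)
ex = (C−B)/|BC| = (0.7756,0.6312); ey = (-0.6312,0.7756)
P = B + 3.16·ex + 2.68·ey = (-1.9174,7.0459)

-1.92 7.05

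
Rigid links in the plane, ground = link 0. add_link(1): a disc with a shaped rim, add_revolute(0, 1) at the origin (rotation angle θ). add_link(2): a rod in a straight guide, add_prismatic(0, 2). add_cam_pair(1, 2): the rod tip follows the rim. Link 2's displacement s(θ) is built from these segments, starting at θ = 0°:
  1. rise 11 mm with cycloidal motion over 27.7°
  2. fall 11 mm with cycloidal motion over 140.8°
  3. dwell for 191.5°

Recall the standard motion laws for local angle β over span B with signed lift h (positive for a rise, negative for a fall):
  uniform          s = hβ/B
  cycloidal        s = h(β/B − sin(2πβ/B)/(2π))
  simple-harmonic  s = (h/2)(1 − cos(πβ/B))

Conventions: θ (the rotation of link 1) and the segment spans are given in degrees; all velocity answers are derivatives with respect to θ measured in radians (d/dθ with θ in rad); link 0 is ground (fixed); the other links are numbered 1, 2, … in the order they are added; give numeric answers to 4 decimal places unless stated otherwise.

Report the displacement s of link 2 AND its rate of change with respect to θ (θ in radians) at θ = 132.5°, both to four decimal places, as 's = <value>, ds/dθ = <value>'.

segment 1 (0° to 27.7°, cycloidal, h = 11) is passed completely: s = 0.0000 + (11) = 11.0000
θ = 132.5° falls in segment 2 (27.7° to 168.5°, cycloidal, h = -11): β = 132.5 − 27.7 = 104.8°, B = 140.8°; Δs = -11·(0.7443 − sin(2π·0.7443)/(2π)) = -9.9371; s = 11.0000 − 9.9371 = 1.0629
velocity in seg [27.7°–168.5°] (cycloidal), θ in radians: β = 104.8° = 1.8291 rad, B = 140.8° = 2.4574 rad; ds/dθ = (h/B)(1 − cos(2πβ/B)) = ((-11)/2.4574)(1 − cos(2π·0.7443)) = -4.636000 mm/rad

s = 1.0629, ds/dθ = -4.6360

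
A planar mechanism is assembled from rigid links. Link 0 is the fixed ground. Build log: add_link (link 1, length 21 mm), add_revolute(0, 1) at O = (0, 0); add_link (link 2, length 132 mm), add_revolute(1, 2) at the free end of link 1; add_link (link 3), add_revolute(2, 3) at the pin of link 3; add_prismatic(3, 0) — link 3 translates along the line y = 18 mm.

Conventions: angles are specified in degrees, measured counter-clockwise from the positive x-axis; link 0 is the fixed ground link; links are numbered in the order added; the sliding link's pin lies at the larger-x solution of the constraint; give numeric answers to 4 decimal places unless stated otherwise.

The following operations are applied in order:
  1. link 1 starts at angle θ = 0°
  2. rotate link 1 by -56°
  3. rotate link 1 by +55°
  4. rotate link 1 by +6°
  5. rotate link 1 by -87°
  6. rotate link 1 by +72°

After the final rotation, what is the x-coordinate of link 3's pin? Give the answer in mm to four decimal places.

geometry: r = 21 mm, L = 132 mm, e = 18 mm; θ starts at 0°
rotate link 1 by -56°: θ ← 0° -56° = -56°
rotate link 1 by +55°: θ ← -56° +55° = -1°
rotate link 1 by +6°: θ ← -1° +6° = 5°
rotate link 1 by -87°: θ ← 5° -87° = -82°
rotate link 1 by +72°: θ ← -82° +72° = -10°
crank pin P = (r cos θ, r sin θ) = (20.680963, -3.646612)
h = r sin θ − e = -3.646612 − 18 = -21.646612
x = r cos θ + √(L² − h²) = 20.680963 + 130.212996 = 150.893958

150.8940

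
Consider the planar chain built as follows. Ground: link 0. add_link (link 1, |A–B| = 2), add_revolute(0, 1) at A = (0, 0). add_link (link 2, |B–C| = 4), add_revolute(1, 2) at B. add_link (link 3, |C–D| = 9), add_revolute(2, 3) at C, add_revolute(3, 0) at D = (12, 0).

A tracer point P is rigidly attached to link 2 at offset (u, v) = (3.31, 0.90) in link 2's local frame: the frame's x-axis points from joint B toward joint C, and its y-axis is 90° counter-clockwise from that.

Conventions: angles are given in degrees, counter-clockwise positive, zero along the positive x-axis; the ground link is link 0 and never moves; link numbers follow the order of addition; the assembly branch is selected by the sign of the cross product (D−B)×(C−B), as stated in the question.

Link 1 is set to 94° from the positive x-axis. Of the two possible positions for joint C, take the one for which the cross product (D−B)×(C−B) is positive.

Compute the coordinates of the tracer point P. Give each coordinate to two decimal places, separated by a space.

A=(0,0), D=(12.00,0)
B = A + 2.00·(cos94°, sin94°) = (-0.1395, 1.9951)
|BD| = 12.3024
circle(B,4.00) ∩ circle(D,9.00): a=3.5094, h=1.9194
  candidates: C₊=(3.6347,3.3200) cross=23.613; C₋=(3.0122,-0.4680) cross=-23.613
  branch + wants cross > 0 → take C=(3.6347,3.3200) (cross=23.613)
ex = (C−B)/|BC| = (0.9436,0.3312); ey = (-0.3312,0.9436)
P = B + 3.31·ex + 0.90·ey = (2.6856,3.9406)

2.69 3.94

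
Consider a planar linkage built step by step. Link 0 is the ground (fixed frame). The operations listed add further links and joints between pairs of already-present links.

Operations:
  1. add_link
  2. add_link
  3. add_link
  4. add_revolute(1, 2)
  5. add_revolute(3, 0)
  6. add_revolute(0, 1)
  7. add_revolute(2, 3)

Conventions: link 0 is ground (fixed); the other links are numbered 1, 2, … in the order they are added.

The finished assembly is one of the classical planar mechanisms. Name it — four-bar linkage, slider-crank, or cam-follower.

links: 4 (incl. ground); joints: 4 revolute, 0 prismatic, 0 higher (cam) pair, forming one closed loop
4 links in a single 4R loop → four-bar linkage

four-bar linkage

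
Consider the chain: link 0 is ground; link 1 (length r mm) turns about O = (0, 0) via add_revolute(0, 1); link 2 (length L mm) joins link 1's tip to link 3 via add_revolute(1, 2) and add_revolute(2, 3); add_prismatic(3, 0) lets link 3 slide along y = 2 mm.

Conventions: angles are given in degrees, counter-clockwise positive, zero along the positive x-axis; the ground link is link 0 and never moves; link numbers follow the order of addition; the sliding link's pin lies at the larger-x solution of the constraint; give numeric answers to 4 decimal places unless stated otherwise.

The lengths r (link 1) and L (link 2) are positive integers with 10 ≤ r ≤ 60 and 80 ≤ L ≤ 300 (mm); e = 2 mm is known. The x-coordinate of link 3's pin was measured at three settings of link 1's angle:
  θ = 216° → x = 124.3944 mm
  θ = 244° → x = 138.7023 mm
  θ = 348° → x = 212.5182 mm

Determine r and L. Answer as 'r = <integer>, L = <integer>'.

constraint per measurement: (x − r cos θ)² + (r sin θ − e)² = L²
subtracting the θ₁ and θ₂ equations cancels the r² and L² terms:
r = (x₁² − x₂²) / (2[(x₁cos θ₁ + e sin θ₁) − (x₂cos θ₂ + e sin θ₂)]) = 48.0000 → r = 48
L² = (x₁ − r cos θ₁)² + (r sin θ₁ − e)² = 27555.9911 → L = 166.0000 → L = 166
check at θ₃=348°: x = 212.5182 (printed 212.5182) ✓

r = 48, L = 166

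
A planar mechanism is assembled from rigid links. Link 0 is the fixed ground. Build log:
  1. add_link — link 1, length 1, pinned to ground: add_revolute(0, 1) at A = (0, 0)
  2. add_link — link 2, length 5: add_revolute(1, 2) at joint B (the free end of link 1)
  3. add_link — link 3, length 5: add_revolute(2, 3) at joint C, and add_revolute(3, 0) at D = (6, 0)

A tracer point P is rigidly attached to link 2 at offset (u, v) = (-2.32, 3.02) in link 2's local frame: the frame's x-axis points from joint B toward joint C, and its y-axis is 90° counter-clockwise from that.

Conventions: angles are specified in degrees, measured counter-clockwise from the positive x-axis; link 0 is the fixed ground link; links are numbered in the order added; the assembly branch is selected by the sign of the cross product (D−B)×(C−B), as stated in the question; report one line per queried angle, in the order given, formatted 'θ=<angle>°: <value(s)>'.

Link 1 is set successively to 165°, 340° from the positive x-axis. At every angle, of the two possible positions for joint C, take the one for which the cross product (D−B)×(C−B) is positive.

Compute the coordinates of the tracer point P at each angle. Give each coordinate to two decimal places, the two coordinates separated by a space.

A=(0,0), D=(6.00,0)
θ=165°: B = A + 1.00·(cos165°, sin165°) = (-0.9659, 0.2588)
θ=165°: |BD| = 6.9707
θ=165°: circle(B,5.00) ∩ circle(D,5.00): a=3.4854, h=3.5850
θ=165°:   candidates: C₊=(2.6501,3.7119) cross=24.990; C₋=(2.3839,-3.4531) cross=-24.990
θ=165°:   branch + wants cross > 0 → take C=(2.6501,3.7119) (cross=24.990)
θ=165°: ex = (C−B)/|BC| = (0.7232,0.6906); ey = (-0.6906,0.7232)
θ=165°: P = B + -2.32·ex + 3.02·ey = (-4.7295,0.8407)
θ=340°: B = A + 1.00·(cos340°, sin340°) = (0.9397, -0.3420)
θ=340°: |BD| = 5.0719
θ=340°: circle(B,5.00) ∩ circle(D,5.00): a=2.5359, h=4.3092
θ=340°:   candidates: C₊=(3.1793,4.1284) cross=21.856; C₋=(3.7604,-4.4704) cross=-21.856
θ=340°:   branch + wants cross > 0 → take C=(3.1793,4.1284) (cross=21.856)
θ=340°: ex = (C−B)/|BC| = (0.4479,0.8941); ey = (-0.8941,0.4479)
θ=340°: P = B + -2.32·ex + 3.02·ey = (-2.7996,-1.0636)

θ=165°: -4.73 0.84
θ=340°: -2.80 -1.06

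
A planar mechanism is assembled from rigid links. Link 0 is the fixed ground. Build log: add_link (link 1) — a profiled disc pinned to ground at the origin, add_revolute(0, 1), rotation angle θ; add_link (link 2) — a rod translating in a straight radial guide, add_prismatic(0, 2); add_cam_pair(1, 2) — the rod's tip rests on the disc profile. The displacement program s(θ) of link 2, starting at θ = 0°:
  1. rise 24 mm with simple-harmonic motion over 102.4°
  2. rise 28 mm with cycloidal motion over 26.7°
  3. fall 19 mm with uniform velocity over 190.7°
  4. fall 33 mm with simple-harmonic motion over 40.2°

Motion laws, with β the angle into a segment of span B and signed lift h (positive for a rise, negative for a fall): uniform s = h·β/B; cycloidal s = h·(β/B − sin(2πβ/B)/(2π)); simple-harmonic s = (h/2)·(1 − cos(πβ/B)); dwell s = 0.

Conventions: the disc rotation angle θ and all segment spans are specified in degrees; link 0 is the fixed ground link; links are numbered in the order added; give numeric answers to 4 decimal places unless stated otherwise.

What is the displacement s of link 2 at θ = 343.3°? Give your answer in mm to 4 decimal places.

seg 1 [0°–102.4°] simple-harmonic, h=24: full span → s += 24 → s = 24.0000
seg 2 [102.4°–129.1°] cycloidal, h=28: full span → s += 28 → s = 52.0000
seg 3 [129.1°–319.8°] uniform, h=-19: full span → s += -19 → s = 33.0000
seg 4 [319.8°–360°] simple-harmonic, h=-33: θ=343.3° here. β=23.5, B=40.2. -33/2·(1 − cos(π·0.5846)) = -20.8328 → s = 12.1672

12.1672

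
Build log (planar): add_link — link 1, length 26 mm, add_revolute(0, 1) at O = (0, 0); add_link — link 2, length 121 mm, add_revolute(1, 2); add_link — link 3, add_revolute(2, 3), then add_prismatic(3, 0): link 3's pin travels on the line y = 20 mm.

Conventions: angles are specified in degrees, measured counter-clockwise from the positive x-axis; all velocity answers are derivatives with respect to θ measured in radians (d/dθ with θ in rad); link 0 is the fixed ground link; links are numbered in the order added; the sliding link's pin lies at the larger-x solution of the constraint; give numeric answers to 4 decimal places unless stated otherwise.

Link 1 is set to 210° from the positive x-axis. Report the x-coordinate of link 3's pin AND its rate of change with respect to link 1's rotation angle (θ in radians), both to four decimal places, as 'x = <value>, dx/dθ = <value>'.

geometry: r = 26 mm, L = 121 mm, e = 20 mm
crank pin P = (r cos θ, r sin θ) = (-22.516660, -13.000000)
h = r sin θ − e = -13.000000 − 20 = -33.000000
x = r cos θ + √(L² − h²) = -22.516660 + 116.413058 = 93.896397
dx/dθ = −r sin θ − h·r cos θ/√(L² − h²) (θ in radians; h = -33.000000) = 6.617127

x = 93.8964, dx/dθ = 6.6171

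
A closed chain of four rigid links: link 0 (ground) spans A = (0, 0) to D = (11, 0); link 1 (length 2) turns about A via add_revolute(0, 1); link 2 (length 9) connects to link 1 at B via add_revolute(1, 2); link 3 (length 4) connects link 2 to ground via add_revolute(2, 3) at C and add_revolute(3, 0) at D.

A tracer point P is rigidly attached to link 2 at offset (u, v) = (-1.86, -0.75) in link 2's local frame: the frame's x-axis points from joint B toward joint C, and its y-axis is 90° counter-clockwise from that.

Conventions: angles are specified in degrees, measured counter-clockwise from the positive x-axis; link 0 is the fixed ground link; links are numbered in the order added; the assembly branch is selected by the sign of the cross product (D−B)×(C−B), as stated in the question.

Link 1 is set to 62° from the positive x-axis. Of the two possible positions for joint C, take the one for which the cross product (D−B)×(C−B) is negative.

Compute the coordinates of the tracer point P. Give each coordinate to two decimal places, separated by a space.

A=(0,0), D=(11.00,0)
B = A + 2.00·(cos62°, sin62°) = (0.9389, 1.7659)
|BD| = 10.2149
circle(B,9.00) ∩ circle(D,4.00): a=8.2891, h=3.5059
  candidates: C₊=(9.7093,3.7860) cross=35.812; C₋=(8.4971,-3.1202) cross=-35.812
  branch - wants cross < 0 → take C=(8.4971,-3.1202) (cross=-35.812)
ex = (C−B)/|BC| = (0.8398,-0.5429); ey = (0.5429,0.8398)
P = B + -1.86·ex + -0.75·ey = (-1.0303,2.1458)

-1.03 2.15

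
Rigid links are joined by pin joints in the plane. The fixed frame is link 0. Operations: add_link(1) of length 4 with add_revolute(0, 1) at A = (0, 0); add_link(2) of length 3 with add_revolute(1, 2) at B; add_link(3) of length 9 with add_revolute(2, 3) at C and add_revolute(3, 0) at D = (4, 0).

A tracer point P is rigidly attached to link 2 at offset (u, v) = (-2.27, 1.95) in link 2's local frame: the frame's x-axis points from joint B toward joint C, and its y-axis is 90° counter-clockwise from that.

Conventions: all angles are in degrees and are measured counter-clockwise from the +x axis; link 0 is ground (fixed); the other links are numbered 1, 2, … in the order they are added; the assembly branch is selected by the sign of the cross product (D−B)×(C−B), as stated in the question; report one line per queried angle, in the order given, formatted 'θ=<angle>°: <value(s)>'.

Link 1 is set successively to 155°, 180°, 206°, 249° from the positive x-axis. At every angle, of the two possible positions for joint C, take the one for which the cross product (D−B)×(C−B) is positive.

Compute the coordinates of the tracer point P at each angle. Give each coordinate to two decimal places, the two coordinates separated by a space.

A=(0,0), D=(4.00,0)
θ=155°: B = A + 4.00·(cos155°, sin155°) = (-3.6252, 1.6905)
θ=155°: |BD| = 7.8104
θ=155°: circle(B,3.00) ∩ circle(D,9.00): a=-0.7041, h=2.9162
θ=155°:   candidates: C₊=(-3.6814,4.6899) cross=22.777; C₋=(-4.9438,-1.0042) cross=-22.777
θ=155°:   branch + wants cross > 0 → take C=(-3.6814,4.6899) (cross=22.777)
θ=155°: ex = (C−B)/|BC| = (-0.0187,0.9998); ey = (-0.9998,-0.0187)
θ=155°: P = B + -2.27·ex + 1.95·ey = (-5.5324,-0.6157)
θ=180°: B = A + 4.00·(cos180°, sin180°) = (-4.0000, 0.0000)
θ=180°: |BD| = 8.0000
θ=180°: circle(B,3.00) ∩ circle(D,9.00): a=-0.5000, h=2.9580
θ=180°:   candidates: C₊=(-4.5000,2.9580) cross=23.664; C₋=(-4.5000,-2.9580) cross=-23.664
θ=180°:   branch + wants cross > 0 → take C=(-4.5000,2.9580) (cross=23.664)
θ=180°: ex = (C−B)/|BC| = (-0.1667,0.9860); ey = (-0.9860,-0.1667)
θ=180°: P = B + -2.27·ex + 1.95·ey = (-5.5444,-2.5633)
θ=206°: B = A + 4.00·(cos206°, sin206°) = (-3.5952, -1.7535)
θ=206°: |BD| = 7.7950
θ=206°: circle(B,3.00) ∩ circle(D,9.00): a=-0.7209, h=2.9121
θ=206°:   candidates: C₊=(-4.9527,0.9218) cross=22.700; C₋=(-3.6425,-4.7531) cross=-22.700
θ=206°:   branch + wants cross > 0 → take C=(-4.9527,0.9218) (cross=22.700)
θ=206°: ex = (C−B)/|BC| = (-0.4525,0.8918); ey = (-0.8918,-0.4525)
θ=206°: P = B + -2.27·ex + 1.95·ey = (-4.3070,-4.6602)
θ=249°: B = A + 4.00·(cos249°, sin249°) = (-1.4335, -3.7343)
θ=249°: |BD| = 6.5930
θ=249°: circle(B,3.00) ∩ circle(D,9.00): a=-2.1638, h=2.0779
θ=249°:   candidates: C₊=(-4.3937,-3.2474) cross=13.700; C₋=(-2.0398,-6.6724) cross=-13.700
θ=249°:   branch + wants cross > 0 → take C=(-4.3937,-3.2474) (cross=13.700)
θ=249°: ex = (C−B)/|BC| = (-0.9867,0.1623); ey = (-0.1623,-0.9867)
θ=249°: P = B + -2.27·ex + 1.95·ey = (0.4900,-6.0269)

θ=155°: -5.53 -0.62
θ=180°: -5.54 -2.56
θ=206°: -4.31 -4.66
θ=249°: 0.49 -6.03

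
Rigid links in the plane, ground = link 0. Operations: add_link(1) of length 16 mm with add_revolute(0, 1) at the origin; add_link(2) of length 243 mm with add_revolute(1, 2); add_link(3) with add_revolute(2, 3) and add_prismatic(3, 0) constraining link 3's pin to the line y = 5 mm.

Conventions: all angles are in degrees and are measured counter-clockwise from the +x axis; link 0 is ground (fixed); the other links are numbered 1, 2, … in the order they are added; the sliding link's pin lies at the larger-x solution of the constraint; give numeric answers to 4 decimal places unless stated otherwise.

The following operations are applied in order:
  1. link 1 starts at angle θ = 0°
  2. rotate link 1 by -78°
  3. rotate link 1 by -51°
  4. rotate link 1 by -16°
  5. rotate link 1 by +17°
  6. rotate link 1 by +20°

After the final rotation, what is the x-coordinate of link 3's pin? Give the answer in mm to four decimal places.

geometry: r = 16 mm, L = 243 mm, e = 5 mm; θ starts at 0°
rotate link 1 by -78°: θ ← 0° -78° = -78°
rotate link 1 by -51°: θ ← -78° -51° = -129°
rotate link 1 by -16°: θ ← -129° -16° = -145°
rotate link 1 by +17°: θ ← -145° +17° = -128°
rotate link 1 by +20°: θ ← -128° +20° = -108°
crank pin P = (r cos θ, r sin θ) = (-4.944272, -15.216904)
h = r sin θ − e = -15.216904 − 5 = -20.216904
x = r cos θ + √(L² − h²) = -4.944272 + 242.157545 = 237.213273

237.2133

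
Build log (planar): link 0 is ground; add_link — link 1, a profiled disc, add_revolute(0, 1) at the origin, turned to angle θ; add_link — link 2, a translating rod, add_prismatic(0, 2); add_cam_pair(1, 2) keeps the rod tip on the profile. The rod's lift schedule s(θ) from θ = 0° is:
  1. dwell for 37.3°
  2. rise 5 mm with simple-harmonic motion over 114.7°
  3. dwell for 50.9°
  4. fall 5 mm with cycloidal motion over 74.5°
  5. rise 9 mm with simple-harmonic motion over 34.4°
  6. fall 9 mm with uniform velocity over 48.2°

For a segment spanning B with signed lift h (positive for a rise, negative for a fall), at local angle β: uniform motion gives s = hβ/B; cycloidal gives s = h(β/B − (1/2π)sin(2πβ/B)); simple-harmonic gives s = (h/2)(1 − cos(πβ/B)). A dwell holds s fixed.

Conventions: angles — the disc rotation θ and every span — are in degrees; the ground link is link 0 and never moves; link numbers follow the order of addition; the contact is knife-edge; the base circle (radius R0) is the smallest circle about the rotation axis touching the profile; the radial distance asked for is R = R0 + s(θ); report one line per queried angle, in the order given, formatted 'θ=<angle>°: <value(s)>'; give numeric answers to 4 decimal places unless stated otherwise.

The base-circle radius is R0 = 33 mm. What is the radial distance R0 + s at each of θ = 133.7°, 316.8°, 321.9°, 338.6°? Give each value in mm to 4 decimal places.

seg 1 [0°–37.3°] dwell: s stays 0.0000
seg 2 [37.3°–152°] simple-harmonic, h=5: θ=133.7° here. β=96.4, B=114.7. 5/2·(1 − cos(π·0.8405)) = 4.6925 → s = 4.6925
seg 2 [37.3°–152°] simple-harmonic, h=5: full span → s += 5 → s = 5.0000
seg 3 [152°–202.9°] dwell: s stays 5.0000
seg 4 [202.9°–277.4°] cycloidal, h=-5: full span → s += -5 → s = 0.0000
seg 5 [277.4°–311.8°] simple-harmonic, h=9: full span → s += 9 → s = 9.0000
seg 6 [311.8°–360°] uniform, h=-9: θ=316.8° here. β=5, B=48.2. -9·5/48.2 = -0.9336 → s = 8.0664
seg 6 [311.8°–360°] uniform, h=-9: θ=321.9° here. β=10.1, B=48.2. -9·10.1/48.2 = -1.8859 → s = 7.1141
seg 6 [311.8°–360°] uniform, h=-9: θ=338.6° here. β=26.8, B=48.2. -9·26.8/48.2 = -5.0041 → s = 3.9959
θ=133.7°: R = R0 + s = 33 + 4.6925 = 37.6925
θ=316.8°: R = R0 + s = 33 + 8.0664 = 41.0664
θ=321.9°: R = R0 + s = 33 + 7.1141 = 40.1141
θ=338.6°: R = R0 + s = 33 + 3.9959 = 36.9959

θ=133.7°: 37.6925
θ=316.8°: 41.0664
θ=321.9°: 40.1141
θ=338.6°: 36.9959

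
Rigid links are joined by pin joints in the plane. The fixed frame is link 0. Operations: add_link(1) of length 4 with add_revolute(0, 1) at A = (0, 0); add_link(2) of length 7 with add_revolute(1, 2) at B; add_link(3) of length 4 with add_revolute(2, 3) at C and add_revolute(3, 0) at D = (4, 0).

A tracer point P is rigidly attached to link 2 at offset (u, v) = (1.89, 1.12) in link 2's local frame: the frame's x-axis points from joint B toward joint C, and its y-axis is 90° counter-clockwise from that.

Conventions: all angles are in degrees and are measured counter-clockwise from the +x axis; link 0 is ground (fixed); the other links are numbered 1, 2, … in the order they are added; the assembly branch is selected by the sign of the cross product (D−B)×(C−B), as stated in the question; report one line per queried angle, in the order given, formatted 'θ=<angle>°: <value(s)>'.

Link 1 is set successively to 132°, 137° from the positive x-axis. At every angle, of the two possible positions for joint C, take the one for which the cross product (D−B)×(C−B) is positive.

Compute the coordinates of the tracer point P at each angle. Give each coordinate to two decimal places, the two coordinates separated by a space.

A=(0,0), D=(4.00,0)
θ=132°: B = A + 4.00·(cos132°, sin132°) = (-2.6765, 2.9726)
θ=132°: |BD| = 7.3084
θ=132°: circle(B,7.00) ∩ circle(D,4.00): a=5.9119, h=3.7483
θ=132°:   candidates: C₊=(4.2488,3.9923) cross=27.394; C₋=(1.1997,-2.8562) cross=-27.394
θ=132°:   branch + wants cross > 0 → take C=(4.2488,3.9923) (cross=27.394)
θ=132°: ex = (C−B)/|BC| = (0.9893,0.1457); ey = (-0.1457,0.9893)
θ=132°: P = B + 1.89·ex + 1.12·ey = (-0.9698,4.3559)
θ=137°: B = A + 4.00·(cos137°, sin137°) = (-2.9254, 2.7280)
θ=137°: |BD| = 7.4433
θ=137°: circle(B,7.00) ∩ circle(D,4.00): a=5.9384, h=3.7061
θ=137°:   candidates: C₊=(3.9581,3.9998) cross=27.586; C₋=(1.2415,-2.8967) cross=-27.586
θ=137°:   branch + wants cross > 0 → take C=(3.9581,3.9998) (cross=27.586)
θ=137°: ex = (C−B)/|BC| = (0.9834,0.1817); ey = (-0.1817,0.9834)
θ=137°: P = B + 1.89·ex + 1.12·ey = (-1.2704,4.1727)

θ=132°: -0.97 4.36
θ=137°: -1.27 4.17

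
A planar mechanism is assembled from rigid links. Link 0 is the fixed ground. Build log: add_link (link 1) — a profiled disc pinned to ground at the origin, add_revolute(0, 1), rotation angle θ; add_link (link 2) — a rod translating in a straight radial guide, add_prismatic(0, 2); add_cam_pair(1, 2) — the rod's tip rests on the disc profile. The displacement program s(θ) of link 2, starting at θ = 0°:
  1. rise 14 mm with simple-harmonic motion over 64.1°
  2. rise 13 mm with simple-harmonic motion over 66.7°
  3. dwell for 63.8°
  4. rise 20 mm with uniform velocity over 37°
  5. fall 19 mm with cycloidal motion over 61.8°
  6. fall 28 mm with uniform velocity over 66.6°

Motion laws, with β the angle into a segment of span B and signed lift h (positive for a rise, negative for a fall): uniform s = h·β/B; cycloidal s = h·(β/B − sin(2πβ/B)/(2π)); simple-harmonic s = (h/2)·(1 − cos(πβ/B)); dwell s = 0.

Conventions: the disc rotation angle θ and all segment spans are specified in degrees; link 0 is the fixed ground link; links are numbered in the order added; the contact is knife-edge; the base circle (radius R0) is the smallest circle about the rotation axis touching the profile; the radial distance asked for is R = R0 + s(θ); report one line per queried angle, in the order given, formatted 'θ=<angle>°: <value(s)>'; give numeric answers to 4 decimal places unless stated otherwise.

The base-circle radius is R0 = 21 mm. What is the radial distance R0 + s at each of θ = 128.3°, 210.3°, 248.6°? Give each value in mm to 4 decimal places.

seg 1 [0°–64.1°] simple-harmonic, h=14: full span → s += 14 → s = 14.0000
seg 2 [64.1°–130.8°] simple-harmonic, h=13: θ=128.3° here. β=64.2, B=66.7. 13/2·(1 − cos(π·0.9625)) = 12.9550 → s = 26.9550
seg 2 [64.1°–130.8°] simple-harmonic, h=13: full span → s += 13 → s = 27.0000
seg 3 [130.8°–194.6°] dwell: s stays 27.0000
seg 4 [194.6°–231.6°] uniform, h=20: θ=210.3° here. β=15.7, B=37. 20·15.7/37 = 8.4865 → s = 35.4865
seg 4 [194.6°–231.6°] uniform, h=20: full span → s += 20 → s = 47.0000
seg 5 [231.6°–293.4°] cycloidal, h=-19: θ=248.6° here. β=17, B=61.8. -19·(0.2751 − sin(2π·0.2751)/(2π)) = -2.2401 → s = 44.7599
θ=128.3°: R = R0 + s = 21 + 26.9550 = 47.9550
θ=210.3°: R = R0 + s = 21 + 35.4865 = 56.4865
θ=248.6°: R = R0 + s = 21 + 44.7599 = 65.7599

θ=128.3°: 47.9550
θ=210.3°: 56.4865
θ=248.6°: 65.7599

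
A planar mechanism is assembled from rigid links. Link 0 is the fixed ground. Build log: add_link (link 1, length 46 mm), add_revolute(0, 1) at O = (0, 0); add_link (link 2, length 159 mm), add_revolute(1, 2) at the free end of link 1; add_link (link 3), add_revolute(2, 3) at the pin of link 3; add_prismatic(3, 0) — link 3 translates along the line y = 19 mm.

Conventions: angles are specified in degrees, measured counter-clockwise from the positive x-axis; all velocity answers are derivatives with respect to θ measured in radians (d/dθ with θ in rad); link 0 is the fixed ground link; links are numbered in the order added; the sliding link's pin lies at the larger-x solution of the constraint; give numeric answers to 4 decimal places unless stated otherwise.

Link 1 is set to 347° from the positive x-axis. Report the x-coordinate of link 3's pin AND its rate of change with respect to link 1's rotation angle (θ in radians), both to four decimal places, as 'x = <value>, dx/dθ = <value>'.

geometry: r = 46 mm, L = 159 mm, e = 19 mm
crank pin P = (r cos θ, r sin θ) = (44.821023, -10.347748)
h = r sin θ − e = -10.347748 − 19 = -29.347748
x = r cos θ + √(L² − h²) = 44.821023 + 156.268070 = 201.089093
dx/dθ = −r sin θ − h·r cos θ/√(L² − h²) (θ in radians; h = -29.347748) = 18.765310

x = 201.0891, dx/dθ = 18.7653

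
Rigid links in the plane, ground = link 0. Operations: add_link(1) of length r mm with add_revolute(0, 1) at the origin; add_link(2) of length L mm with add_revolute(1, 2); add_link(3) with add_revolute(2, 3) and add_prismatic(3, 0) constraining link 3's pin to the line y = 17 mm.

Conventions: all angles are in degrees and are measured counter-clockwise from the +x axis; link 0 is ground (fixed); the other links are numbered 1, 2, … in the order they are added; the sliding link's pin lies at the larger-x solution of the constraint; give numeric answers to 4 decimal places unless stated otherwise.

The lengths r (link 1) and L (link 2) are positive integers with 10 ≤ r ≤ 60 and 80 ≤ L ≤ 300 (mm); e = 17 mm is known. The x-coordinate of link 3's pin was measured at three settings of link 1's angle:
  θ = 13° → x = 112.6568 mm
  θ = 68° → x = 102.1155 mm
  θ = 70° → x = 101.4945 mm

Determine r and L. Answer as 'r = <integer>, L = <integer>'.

constraint per measurement: (x − r cos θ)² + (r sin θ − e)² = L²
subtracting the θ₁ and θ₂ equations cancels the r² and L² terms:
r = (x₁² − x₂²) / (2[(x₁cos θ₁ + e sin θ₁) − (x₂cos θ₂ + e sin θ₂)]) = 19.0000 → r = 19
L² = (x₁ − r cos θ₁)² + (r sin θ₁ − e)² = 9024.9985 → L = 95.0000 → L = 95
check at θ₃=70°: x = 101.4945 (printed 101.4945) ✓

r = 19, L = 95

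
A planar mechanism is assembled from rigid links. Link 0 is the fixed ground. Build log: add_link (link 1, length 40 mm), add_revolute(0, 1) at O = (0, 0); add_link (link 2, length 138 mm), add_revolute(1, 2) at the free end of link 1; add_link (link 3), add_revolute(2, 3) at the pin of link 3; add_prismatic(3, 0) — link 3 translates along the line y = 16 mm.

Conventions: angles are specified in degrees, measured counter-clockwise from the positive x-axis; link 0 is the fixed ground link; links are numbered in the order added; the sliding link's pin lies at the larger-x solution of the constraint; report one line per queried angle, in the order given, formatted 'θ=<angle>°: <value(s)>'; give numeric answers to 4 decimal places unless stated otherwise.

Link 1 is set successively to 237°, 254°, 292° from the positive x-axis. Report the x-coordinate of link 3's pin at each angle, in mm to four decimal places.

geometry: r = 40 mm, L = 138 mm, e = 16 mm
θ=237°: crank pin P = (r cos θ, r sin θ) = (-21.785561, -33.546823)
θ=237°: h = r sin θ − e = -33.546823 − 16 = -49.546823
θ=237°: x = r cos θ + √(L² − h²) = -21.785561 + 128.798728 = 107.013167
θ=254°: crank pin P = (r cos θ, r sin θ) = (-11.025494, -38.450468)
θ=254°: h = r sin θ − e = -38.450468 − 16 = -54.450468
θ=254°: x = r cos θ + √(L² − h²) = -11.025494 + 126.803575 = 115.778080
θ=292°: crank pin P = (r cos θ, r sin θ) = (14.984264, -37.087354)
θ=292°: h = r sin θ − e = -37.087354 − 16 = -53.087354
θ=292°: x = r cos θ + √(L² − h²) = 14.984264 + 127.380269 = 142.364532

θ=237°: 107.0132
θ=254°: 115.7781
θ=292°: 142.3645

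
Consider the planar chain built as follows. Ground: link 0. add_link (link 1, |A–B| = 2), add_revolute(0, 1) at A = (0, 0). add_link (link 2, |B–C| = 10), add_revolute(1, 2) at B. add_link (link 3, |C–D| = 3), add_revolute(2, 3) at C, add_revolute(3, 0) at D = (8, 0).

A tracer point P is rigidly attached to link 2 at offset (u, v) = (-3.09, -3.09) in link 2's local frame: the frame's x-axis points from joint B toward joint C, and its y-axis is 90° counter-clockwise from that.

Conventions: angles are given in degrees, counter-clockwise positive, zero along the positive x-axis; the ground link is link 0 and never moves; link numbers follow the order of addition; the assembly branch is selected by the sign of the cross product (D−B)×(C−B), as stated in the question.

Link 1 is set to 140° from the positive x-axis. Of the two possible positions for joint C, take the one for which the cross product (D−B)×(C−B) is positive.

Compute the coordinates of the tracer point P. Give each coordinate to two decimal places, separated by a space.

A=(0,0), D=(8.00,0)
B = A + 2.00·(cos140°, sin140°) = (-1.5321, 1.2856)
|BD| = 9.6184
circle(B,10.00) ∩ circle(D,3.00): a=9.5397, h=2.9990
  candidates: C₊=(8.3229,2.9826) cross=28.845; C₋=(7.5212,-2.9615) cross=-28.845
  branch + wants cross > 0 → take C=(8.3229,2.9826) (cross=28.845)
ex = (C−B)/|BC| = (0.9855,0.1697); ey = (-0.1697,0.9855)
P = B + -3.09·ex + -3.09·ey = (-4.0529,-2.2840)

-4.05 -2.28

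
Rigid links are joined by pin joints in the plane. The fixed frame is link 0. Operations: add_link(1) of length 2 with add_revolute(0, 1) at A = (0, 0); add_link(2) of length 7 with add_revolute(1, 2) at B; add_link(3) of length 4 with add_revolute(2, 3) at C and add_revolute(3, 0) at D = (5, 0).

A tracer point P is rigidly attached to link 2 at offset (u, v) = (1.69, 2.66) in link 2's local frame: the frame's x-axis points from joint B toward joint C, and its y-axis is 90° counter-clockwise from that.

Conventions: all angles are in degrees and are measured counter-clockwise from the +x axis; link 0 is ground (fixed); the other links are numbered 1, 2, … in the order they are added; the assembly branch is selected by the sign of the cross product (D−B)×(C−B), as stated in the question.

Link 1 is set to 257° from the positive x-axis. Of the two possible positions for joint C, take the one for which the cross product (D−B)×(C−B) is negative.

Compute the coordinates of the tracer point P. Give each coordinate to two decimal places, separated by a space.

A=(0,0), D=(5.00,0)
B = A + 2.00·(cos257°, sin257°) = (-0.4499, -1.9487)
|BD| = 5.7878
circle(B,7.00) ∩ circle(D,4.00): a=5.7447, h=3.9998
  candidates: C₊=(3.6127,3.7517) cross=23.150; C₋=(6.3061,-3.7807) cross=-23.150
  branch - wants cross < 0 → take C=(6.3061,-3.7807) (cross=-23.150)
ex = (C−B)/|BC| = (0.9651,-0.2617); ey = (0.2617,0.9651)
P = B + 1.69·ex + 2.66·ey = (1.8774,0.1762)

1.88 0.18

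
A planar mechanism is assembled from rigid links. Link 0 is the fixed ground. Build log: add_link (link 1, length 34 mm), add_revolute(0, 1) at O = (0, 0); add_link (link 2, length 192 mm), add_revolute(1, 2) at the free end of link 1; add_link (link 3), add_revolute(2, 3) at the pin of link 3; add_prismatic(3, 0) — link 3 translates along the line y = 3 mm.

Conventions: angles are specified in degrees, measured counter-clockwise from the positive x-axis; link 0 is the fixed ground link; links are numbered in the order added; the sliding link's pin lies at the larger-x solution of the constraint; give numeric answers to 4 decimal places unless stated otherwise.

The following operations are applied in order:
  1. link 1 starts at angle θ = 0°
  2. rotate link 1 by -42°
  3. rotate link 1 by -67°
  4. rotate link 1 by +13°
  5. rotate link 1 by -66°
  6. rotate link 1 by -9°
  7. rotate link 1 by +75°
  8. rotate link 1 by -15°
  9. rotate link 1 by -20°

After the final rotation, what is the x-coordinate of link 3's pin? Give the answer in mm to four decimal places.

geometry: r = 34 mm, L = 192 mm, e = 3 mm; θ starts at 0°
rotate link 1 by -42°: θ ← 0° -42° = -42°
rotate link 1 by -67°: θ ← -42° -67° = -109°
rotate link 1 by +13°: θ ← -109° +13° = -96°
rotate link 1 by -66°: θ ← -96° -66° = -162°
rotate link 1 by -9°: θ ← -162° -9° = -171°
rotate link 1 by +75°: θ ← -171° +75° = -96°
rotate link 1 by -15°: θ ← -96° -15° = -111°
rotate link 1 by -20°: θ ← -111° -20° = -131°
crank pin P = (r cos θ, r sin θ) = (-22.306007, -25.660126)
h = r sin θ − e = -25.660126 − 3 = -28.660126
x = r cos θ + √(L² − h²) = -22.306007 + 189.848880 = 167.542873

167.5429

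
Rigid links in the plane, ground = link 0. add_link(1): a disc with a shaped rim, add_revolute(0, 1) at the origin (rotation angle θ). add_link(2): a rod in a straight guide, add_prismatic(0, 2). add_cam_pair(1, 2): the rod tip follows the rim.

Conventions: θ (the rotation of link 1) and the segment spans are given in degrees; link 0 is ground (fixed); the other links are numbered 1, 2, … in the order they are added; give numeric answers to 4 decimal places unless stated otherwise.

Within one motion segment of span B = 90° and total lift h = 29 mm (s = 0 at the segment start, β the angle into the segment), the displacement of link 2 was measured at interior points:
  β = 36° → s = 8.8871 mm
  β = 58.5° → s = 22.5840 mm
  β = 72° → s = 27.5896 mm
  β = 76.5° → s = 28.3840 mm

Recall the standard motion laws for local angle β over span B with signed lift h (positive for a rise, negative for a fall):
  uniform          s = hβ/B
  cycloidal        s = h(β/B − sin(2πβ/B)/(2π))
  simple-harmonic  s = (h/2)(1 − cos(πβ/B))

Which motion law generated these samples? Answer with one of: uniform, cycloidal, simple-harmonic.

candidates at β/B = r: uniform s = h·r (linear in β); cycloidal s = h·(r − sin(2πr)/(2π)); simple-harmonic s = (h/2)(1 − cos(πr))
β=36°: printed 8.8871 | uniform 11.6000, cycloidal 8.8871, simple-harmonic 10.0193
β=58.5°: printed 22.5840 | uniform 18.8500, cycloidal 22.5840, simple-harmonic 21.0829
β=72°: printed 27.5896 | uniform 23.2000, cycloidal 27.5896, simple-harmonic 26.2307
β=76.5°: printed 28.3840 | uniform 24.6500, cycloidal 28.3840, simple-harmonic 27.4196
only one law matches every sample → cycloidal

cycloidal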